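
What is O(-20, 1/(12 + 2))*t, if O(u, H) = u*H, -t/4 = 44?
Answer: 1760/7 ≈ 251.43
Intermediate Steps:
t = -176 (t = -4*44 = -176)
O(u, H) = H*u
O(-20, 1/(12 + 2))*t = (-20/(12 + 2))*(-176) = (-20/14)*(-176) = ((1/14)*(-20))*(-176) = -10/7*(-176) = 1760/7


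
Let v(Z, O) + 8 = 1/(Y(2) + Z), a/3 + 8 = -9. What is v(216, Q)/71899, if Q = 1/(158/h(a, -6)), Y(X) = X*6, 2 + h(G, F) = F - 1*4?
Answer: -1823/16392972 ≈ -0.00011121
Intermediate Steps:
a = -51 (a = -24 + 3*(-9) = -24 - 27 = -51)
h(G, F) = -6 + F (h(G, F) = -2 + (F - 1*4) = -2 + (F - 4) = -2 + (-4 + F) = -6 + F)
Y(X) = 6*X
Q = -6/79 (Q = 1/(158/(-6 - 6)) = 1/(158/(-12)) = 1/(158*(-1/12)) = 1/(-79/6) = -6/79 ≈ -0.075949)
v(Z, O) = -8 + 1/(12 + Z) (v(Z, O) = -8 + 1/(6*2 + Z) = -8 + 1/(12 + Z))
v(216, Q)/71899 = ((-95 - 8*216)/(12 + 216))/71899 = ((-95 - 1728)/228)*(1/71899) = ((1/228)*(-1823))*(1/71899) = -1823/228*1/71899 = -1823/16392972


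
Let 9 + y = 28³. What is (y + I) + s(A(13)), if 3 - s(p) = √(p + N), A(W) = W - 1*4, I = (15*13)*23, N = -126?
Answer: 26431 - 3*I*√13 ≈ 26431.0 - 10.817*I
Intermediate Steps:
I = 4485 (I = 195*23 = 4485)
A(W) = -4 + W (A(W) = W - 4 = -4 + W)
s(p) = 3 - √(-126 + p) (s(p) = 3 - √(p - 126) = 3 - √(-126 + p))
y = 21943 (y = -9 + 28³ = -9 + 21952 = 21943)
(y + I) + s(A(13)) = (21943 + 4485) + (3 - √(-126 + (-4 + 13))) = 26428 + (3 - √(-126 + 9)) = 26428 + (3 - √(-117)) = 26428 + (3 - 3*I*√13) = 26431 - 3*I*√13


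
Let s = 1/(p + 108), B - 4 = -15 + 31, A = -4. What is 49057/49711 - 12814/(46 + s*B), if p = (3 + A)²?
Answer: -34592846624/125122587 ≈ -276.47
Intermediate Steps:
B = 20 (B = 4 + (-15 + 31) = 4 + 16 = 20)
p = 1 (p = (3 - 4)² = (-1)² = 1)
s = 1/109 (s = 1/(1 + 108) = 1/109 ≈ 0.0091743)
49057/49711 - 12814/(46 + s*B) = 49057/49711 - 12814/(46 + (1/109)*20) = 49057*(1/49711) - 12814/(46 + 20/109) = 49057/49711 - 12814/5034/109 = 49057/49711 - 12814*109/5034 = 49057/49711 - 698363/2517 = -34592846624/125122587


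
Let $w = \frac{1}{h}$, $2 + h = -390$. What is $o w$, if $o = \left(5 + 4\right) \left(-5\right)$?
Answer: $\frac{45}{392} \approx 0.1148$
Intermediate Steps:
$h = -392$ ($h = -2 - 390 = -392$)
$w = - \frac{1}{392}$ ($w = \frac{1}{-392} = - \frac{1}{392} \approx -0.002551$)
$o = -45$ ($o = 9 \left(-5\right) = -45$)
$o w = \left(-45\right) \left(- \frac{1}{392}\right) = \frac{45}{392}$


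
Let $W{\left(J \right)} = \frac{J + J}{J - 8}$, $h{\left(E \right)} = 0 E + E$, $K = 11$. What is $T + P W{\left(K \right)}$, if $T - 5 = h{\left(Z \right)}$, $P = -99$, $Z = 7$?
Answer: $-714$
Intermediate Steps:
$h{\left(E \right)} = E$ ($h{\left(E \right)} = 0 + E = E$)
$W{\left(J \right)} = \frac{2 J}{-8 + J}$
$T = 12$ ($T = 5 + 7 = 12$)
$T + P W{\left(K \right)} = 12 - 99 \cdot 2 \cdot 11 \frac{1}{-8 + 11} = 12 - 99 \cdot 2 \cdot 11 \cdot \frac{1}{3} = 12 - 726 = -714$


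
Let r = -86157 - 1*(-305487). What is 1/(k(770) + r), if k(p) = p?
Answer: 1/220100 ≈ 4.5434e-6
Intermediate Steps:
r = 219330 (r = -86157 + 305487 = 219330)
1/(k(770) + r) = 1/(770 + 219330) = 1/220100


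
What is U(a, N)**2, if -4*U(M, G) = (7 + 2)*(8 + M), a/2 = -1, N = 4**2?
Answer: 729/4 ≈ 182.25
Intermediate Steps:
N = 16
a = -2 (a = 2*(-1) = -2)
U(M, G) = -18 - 9*M/4 (U(M, G) = -(7 + 2)*(8 + M)/4 = -9*(8 + M)/4 = -(72 + 9*M)/4 = -18 - 9*M/4)
U(a, N)**2 = (-18 - 9/4*(-2))**2 = (-18 + 9/2)**2 = (-27/2)**2 = 729/4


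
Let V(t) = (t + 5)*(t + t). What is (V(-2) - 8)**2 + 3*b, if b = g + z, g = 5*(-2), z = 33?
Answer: 469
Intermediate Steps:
V(t) = 2*t*(5 + t) (V(t) = (5 + t)*(2*t) = 2*t*(5 + t))
g = -10
b = 23 (b = -10 + 33 = 23)
(V(-2) - 8)**2 + 3*b = (2*(-2)*(5 - 2) - 8)**2 + 3*23 = (2*(-2)*3 - 8)**2 + 69 = (-12 - 8)**2 + 69 = (-20)**2 + 69 = 400 + 69 = 469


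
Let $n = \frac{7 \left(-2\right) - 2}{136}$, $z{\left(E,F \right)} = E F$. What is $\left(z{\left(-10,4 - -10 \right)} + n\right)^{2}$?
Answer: $\frac{5673924}{289} \approx 19633.0$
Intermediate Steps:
$n = - \frac{2}{17}$ ($n = \left(-14 - 2\right) \frac{1}{136} = \left(-16\right) \frac{1}{136} = - \frac{2}{17} \approx -0.11765$)
$\left(z{\left(-10,4 - -10 \right)} + n\right)^{2} = \left(- 10 \left(4 - -10\right) - \frac{2}{17}\right)^{2} = \left(- 10 \left(4 + 10\right) - \frac{2}{17}\right)^{2} = \left(\left(-10\right) 14 - \frac{2}{17}\right)^{2} = \left(-140 - \frac{2}{17}\right)^{2} = \left(- \frac{2382}{17}\right)^{2} = \frac{5673924}{289}$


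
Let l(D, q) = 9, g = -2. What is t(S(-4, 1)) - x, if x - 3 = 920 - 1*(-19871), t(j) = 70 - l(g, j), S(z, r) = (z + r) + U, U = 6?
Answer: -20733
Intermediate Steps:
S(z, r) = 6 + r + z (S(z, r) = (z + r) + 6 = (r + z) + 6 = 6 + r + z)
t(j) = 61 (t(j) = 70 - 1*9 = 70 - 9 = 61)
x = 20794 (x = 3 + (920 - 1*(-19871)) = 3 + (920 + 19871) = 3 + 20791 = 20794)
t(S(-4, 1)) - x = 61 - 1*20794 = 61 - 20794 = -20733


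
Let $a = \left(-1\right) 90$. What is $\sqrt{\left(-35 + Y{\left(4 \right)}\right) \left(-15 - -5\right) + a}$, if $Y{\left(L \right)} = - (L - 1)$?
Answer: $\sqrt{290} \approx 17.029$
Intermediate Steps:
$Y{\left(L \right)} = 1 - L$ ($Y{\left(L \right)} = - (-1 + L) = 1 - L$)
$a = -90$
$\sqrt{\left(-35 + Y{\left(4 \right)}\right) \left(-15 - -5\right) + a} = \sqrt{\left(-35 + \left(1 - 4\right)\right) \left(-15 - -5\right) - 90} = \sqrt{\left(-35 + \left(1 - 4\right)\right) \left(-15 + 5\right) - 90} = \sqrt{\left(-35 - 3\right) \left(-10\right) - 90} = \sqrt{\left(-38\right) \left(-10\right) - 90} = \sqrt{380 - 90} = \sqrt{290}$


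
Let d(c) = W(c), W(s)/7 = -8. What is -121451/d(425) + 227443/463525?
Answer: 56308311583/25957400 ≈ 2169.3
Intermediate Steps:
W(s) = -56 (W(s) = 7*(-8) = -56)
d(c) = -56
-121451/d(425) + 227443/463525 = -121451/(-56) + 227443/463525 = -121451*(-1/56) + 227443*(1/463525) = 121451/56 + 227443/463525 = 56308311583/25957400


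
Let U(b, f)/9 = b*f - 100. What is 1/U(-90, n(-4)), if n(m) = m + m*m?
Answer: -1/10620 ≈ -9.4162e-5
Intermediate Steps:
n(m) = m + m²
U(b, f) = -900 + 9*b*f (U(b, f) = 9*(b*f - 100) = 9*(-100 + b*f) = -900 + 9*b*f)
1/U(-90, n(-4)) = 1/(-900 + 9*(-90)*(-4*(1 - 4))) = 1/(-900 + 9*(-90)*(-4*(-3))) = 1/(-900 + 9*(-90)*12) = 1/(-900 - 9720) = 1/(-10620) = -1/10620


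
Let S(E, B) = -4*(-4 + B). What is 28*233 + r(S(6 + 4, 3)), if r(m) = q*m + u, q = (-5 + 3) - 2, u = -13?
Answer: 6495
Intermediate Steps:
S(E, B) = 16 - 4*B
q = -4 (q = -2 - 2 = -4)
r(m) = -13 - 4*m (r(m) = -4*m - 13 = -13 - 4*m)
28*233 + r(S(6 + 4, 3)) = 28*233 + (-13 - 4*(16 - 4*3)) = 6524 + (-13 - 4*(16 - 12)) = 6524 + (-13 - 4*4) = 6524 + (-13 - 16) = 6524 - 29 = 6495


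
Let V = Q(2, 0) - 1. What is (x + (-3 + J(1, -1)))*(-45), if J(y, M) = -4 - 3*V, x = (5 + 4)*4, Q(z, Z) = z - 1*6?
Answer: -1980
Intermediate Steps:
Q(z, Z) = -6 + z (Q(z, Z) = z - 6 = -6 + z)
x = 36 (x = 9*4 = 36)
V = -5 (V = (-6 + 2) - 1 = -4 - 1 = -5)
J(y, M) = 11 (J(y, M) = -4 - 3*(-5) = -4 + 15 = 11)
(x + (-3 + J(1, -1)))*(-45) = (36 + (-3 + 11))*(-45) = (36 + 8)*(-45) = 44*(-45) = -1980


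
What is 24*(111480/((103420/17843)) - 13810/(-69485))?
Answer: 33171997714944/71861387 ≈ 4.6161e+5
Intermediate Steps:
24*(111480/((103420/17843)) - 13810/(-69485)) = 24*(111480/((103420*(1/17843))) - 13810*(-1/69485)) = 24*(111480/(103420/17843) + 2762/13897) = 24*(111480*(17843/103420) + 2762/13897) = 24*(99456882/5171 + 2762/13897) = 24*(1382166571456/71861387) = 33171997714944/71861387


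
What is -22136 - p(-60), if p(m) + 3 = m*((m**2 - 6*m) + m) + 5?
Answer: 211862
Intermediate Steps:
p(m) = 2 + m*(m**2 - 5*m) (p(m) = -3 + (m*((m**2 - 6*m) + m) + 5) = -3 + (m*(m**2 - 5*m) + 5) = -3 + (5 + m*(m**2 - 5*m)) = 2 + m*(m**2 - 5*m))
-22136 - p(-60) = -22136 - (2 + (-60)**3 - 5*(-60)**2) = -22136 - (2 - 216000 - 5*3600) = -22136 - (2 - 216000 - 18000) = -22136 - 1*(-233998) = -22136 + 233998 = 211862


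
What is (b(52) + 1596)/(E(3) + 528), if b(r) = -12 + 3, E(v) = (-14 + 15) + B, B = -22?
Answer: 529/169 ≈ 3.1302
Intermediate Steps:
E(v) = -21 (E(v) = (-14 + 15) - 22 = 1 - 22 = -21)
b(r) = -9
(b(52) + 1596)/(E(3) + 528) = (-9 + 1596)/(-21 + 528) = 1587/507 = 1587*(1/507) = 529/169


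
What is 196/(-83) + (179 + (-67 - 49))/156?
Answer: -8449/4316 ≈ -1.9576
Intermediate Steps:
196/(-83) + (179 + (-67 - 49))/156 = 196*(-1/83) + (179 - 116)*(1/156) = -196/83 + 63*(1/156) = -196/83 + 21/52 = -8449/4316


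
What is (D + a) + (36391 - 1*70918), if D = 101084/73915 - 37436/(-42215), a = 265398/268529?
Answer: -1157093930572511685/33515874899701 ≈ -34524.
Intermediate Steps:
a = 265398/268529 (a = 265398*(1/268529) = 265398/268529 ≈ 0.98834)
D = 281373720/124812869 (D = 101084*(1/73915) - 37436*(-1/42215) = 101084/73915 + 37436/42215 = 281373720/124812869 ≈ 2.2544)
(D + a) + (36391 - 1*70918) = (281373720/124812869 + 265398/268529) + (36391 - 1*70918) = 108682089464742/33515874899701 + (36391 - 70918) = 108682089464742/33515874899701 - 34527 = -1157093930572511685/33515874899701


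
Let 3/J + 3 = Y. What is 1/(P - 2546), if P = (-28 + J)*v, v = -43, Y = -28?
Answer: -31/41473 ≈ -0.00074747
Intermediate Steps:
J = -3/31 (J = 3/(-3 - 28) = 3/(-31) = 3*(-1/31) = -3/31 ≈ -0.096774)
P = 37453/31 (P = (-28 - 3/31)*(-43) = -871/31*(-43) = 37453/31 ≈ 1208.2)
1/(P - 2546) = 1/(37453/31 - 2546) = 1/(-41473/31) = -31/41473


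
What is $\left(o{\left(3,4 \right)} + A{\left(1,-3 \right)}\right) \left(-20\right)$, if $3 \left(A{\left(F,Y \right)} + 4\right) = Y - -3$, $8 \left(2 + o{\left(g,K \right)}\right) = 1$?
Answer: $\frac{235}{2} \approx 117.5$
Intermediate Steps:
$o{\left(g,K \right)} = - \frac{15}{8}$ ($o{\left(g,K \right)} = -2 + \frac{1}{8} \cdot 1 = -2 + \frac{1}{8} = - \frac{15}{8}$)
$A{\left(F,Y \right)} = -3 + \frac{Y}{3}$ ($A{\left(F,Y \right)} = -4 + \frac{Y - -3}{3} = -4 + \frac{Y + 3}{3} = -4 + \frac{3 + Y}{3} = -4 + \left(1 + \frac{Y}{3}\right) = -3 + \frac{Y}{3}$)
$\left(o{\left(3,4 \right)} + A{\left(1,-3 \right)}\right) \left(-20\right) = \left(- \frac{15}{8} + \left(-3 + \frac{1}{3} \left(-3\right)\right)\right) \left(-20\right) = \left(- \frac{15}{8} - 4\right) \left(-20\right) = \left(- \frac{47}{8}\right) \left(-20\right) = \frac{235}{2}$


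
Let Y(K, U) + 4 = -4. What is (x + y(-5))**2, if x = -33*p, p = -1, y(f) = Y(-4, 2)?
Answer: 625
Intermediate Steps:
Y(K, U) = -8 (Y(K, U) = -4 - 4 = -8)
y(f) = -8
x = 33 (x = -33*(-1) = 33)
(x + y(-5))**2 = (33 - 8)**2 = 25**2 = 625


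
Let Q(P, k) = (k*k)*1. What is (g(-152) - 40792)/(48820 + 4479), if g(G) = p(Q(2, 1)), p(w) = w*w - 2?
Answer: -40793/53299 ≈ -0.76536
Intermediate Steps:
Q(P, k) = k**2 (Q(P, k) = k**2*1 = k**2)
p(w) = -2 + w**2 (p(w) = w**2 - 2 = -2 + w**2)
g(G) = -1 (g(G) = -2 + (1**2)**2 = -2 + 1**2 = -2 + 1 = -1)
(g(-152) - 40792)/(48820 + 4479) = (-1 - 40792)/(48820 + 4479) = -40793/53299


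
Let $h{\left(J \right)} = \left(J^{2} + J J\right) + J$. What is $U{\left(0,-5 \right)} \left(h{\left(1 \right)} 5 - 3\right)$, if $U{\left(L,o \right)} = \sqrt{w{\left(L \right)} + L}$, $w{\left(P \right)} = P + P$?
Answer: $0$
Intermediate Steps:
$w{\left(P \right)} = 2 P$
$U{\left(L,o \right)} = \sqrt{3} \sqrt{L}$ ($U{\left(L,o \right)} = \sqrt{2 L + L} = \sqrt{3 L} = \sqrt{3} \sqrt{L}$)
$h{\left(J \right)} = J + 2 J^{2}$ ($h{\left(J \right)} = \left(J^{2} + J^{2}\right) + J = 2 J^{2} + J = J + 2 J^{2}$)
$U{\left(0,-5 \right)} \left(h{\left(1 \right)} 5 - 3\right) = \sqrt{3} \sqrt{0} \left(1 \left(1 + 2 \cdot 1\right) 5 - 3\right) = \sqrt{3} \cdot 0 \left(1 \left(1 + 2\right) 5 - 3\right) = 0 \left(1 \cdot 3 \cdot 5 - 3\right) = 0 \left(3 \cdot 5 - 3\right) = 0 \left(15 - 3\right) = 0 \cdot 12 = 0$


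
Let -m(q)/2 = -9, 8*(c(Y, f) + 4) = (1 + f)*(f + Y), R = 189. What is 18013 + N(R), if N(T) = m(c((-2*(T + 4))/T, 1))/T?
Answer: 378275/21 ≈ 18013.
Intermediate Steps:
c(Y, f) = -4 + (1 + f)*(Y + f)/8 (c(Y, f) = -4 + ((1 + f)*(f + Y))/8 = -4 + ((1 + f)*(Y + f))/8 = -4 + (1 + f)*(Y + f)/8)
m(q) = 18 (m(q) = -2*(-9) = 18)
N(T) = 18/T
18013 + N(R) = 18013 + 18/189 = 18013 + 18*(1/189) = 18013 + 2/21 = 378275/21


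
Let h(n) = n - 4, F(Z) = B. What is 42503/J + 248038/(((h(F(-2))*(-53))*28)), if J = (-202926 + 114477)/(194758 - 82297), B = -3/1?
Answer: -168816234393/3125198 ≈ -54018.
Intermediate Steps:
B = -3 (B = -3*1 = -3)
F(Z) = -3
h(n) = -4 + n
J = -29483/37487 (J = -88449/112461 = -88449*1/112461 = -29483/37487 ≈ -0.78649)
42503/J + 248038/(((h(F(-2))*(-53))*28)) = 42503/(-29483/37487) + 248038/((((-4 - 3)*(-53))*28)) = 42503*(-37487/29483) + 248038/((-7*(-53)*28)) = -1593309961/29483 + 248038/((371*28)) = -1593309961/29483 + 248038/10388 = -1593309961/29483 + 248038*(1/10388) = -1593309961/29483 + 2531/106 = -168816234393/3125198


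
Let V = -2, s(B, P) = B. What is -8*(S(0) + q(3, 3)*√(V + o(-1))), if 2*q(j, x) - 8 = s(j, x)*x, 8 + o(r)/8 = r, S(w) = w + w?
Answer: -68*I*√74 ≈ -584.96*I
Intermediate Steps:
S(w) = 2*w
o(r) = -64 + 8*r
q(j, x) = 4 + j*x/2 (q(j, x) = 4 + (j*x)/2 = 4 + j*x/2)
-8*(S(0) + q(3, 3)*√(V + o(-1))) = -8*(2*0 + (4 + (½)*3*3)*√(-2 + (-64 + 8*(-1)))) = -8*(0 + (4 + 9/2)*√(-2 + (-64 - 8))) = -8*(0 + 17*√(-2 - 72)/2) = -8*(0 + 17*√(-74)/2) = -8*(0 + 17*(I*√74)/2) = -8*(0 + 17*I*√74/2) = -68*I*√74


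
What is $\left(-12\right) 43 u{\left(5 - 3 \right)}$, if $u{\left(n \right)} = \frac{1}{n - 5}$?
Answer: $172$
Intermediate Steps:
$u{\left(n \right)} = \frac{1}{-5 + n}$
$\left(-12\right) 43 u{\left(5 - 3 \right)} = \frac{\left(-12\right) 43}{-5 + \left(5 - 3\right)} = - \frac{516}{-5 + 2} = - \frac{516}{-3} = \left(-516\right) \left(- \frac{1}{3}\right) = 172$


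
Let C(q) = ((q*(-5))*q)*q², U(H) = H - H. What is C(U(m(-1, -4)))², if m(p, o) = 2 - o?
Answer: 0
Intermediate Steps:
U(H) = 0
C(q) = -5*q⁴ (C(q) = ((-5*q)*q)*q² = (-5*q²)*q² = -5*q⁴)
C(U(m(-1, -4)))² = (-5*0⁴)² = (-5*0)² = 0² = 0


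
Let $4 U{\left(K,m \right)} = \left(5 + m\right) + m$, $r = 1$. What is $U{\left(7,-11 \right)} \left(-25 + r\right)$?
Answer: $102$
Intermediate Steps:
$U{\left(K,m \right)} = \frac{5}{4} + \frac{m}{2}$ ($U{\left(K,m \right)} = \frac{\left(5 + m\right) + m}{4} = \frac{5 + 2 m}{4} = \frac{5}{4} + \frac{m}{2}$)
$U{\left(7,-11 \right)} \left(-25 + r\right) = \left(\frac{5}{4} + \frac{1}{2} \left(-11\right)\right) \left(-25 + 1\right) = \left(\frac{5}{4} - \frac{11}{2}\right) \left(-24\right) = \left(- \frac{17}{4}\right) \left(-24\right) = 102$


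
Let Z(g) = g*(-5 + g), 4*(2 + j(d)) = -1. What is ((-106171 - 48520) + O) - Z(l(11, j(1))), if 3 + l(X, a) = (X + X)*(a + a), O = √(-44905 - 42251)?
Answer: -165605 + 18*I*√269 ≈ -1.6561e+5 + 295.22*I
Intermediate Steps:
j(d) = -9/4 (j(d) = -2 + (¼)*(-1) = -2 - ¼ = -9/4)
O = 18*I*√269 (O = √(-87156) = 18*I*√269 ≈ 295.22*I)
l(X, a) = -3 + 4*X*a (l(X, a) = -3 + (X + X)*(a + a) = -3 + (2*X)*(2*a) = -3 + 4*X*a)
((-106171 - 48520) + O) - Z(l(11, j(1))) = ((-106171 - 48520) + 18*I*√269) - (-3 + 4*11*(-9/4))*(-5 + (-3 + 4*11*(-9/4))) = (-154691 + 18*I*√269) - (-3 - 99)*(-5 + (-3 - 99)) = (-154691 + 18*I*√269) - (-102)*(-5 - 102) = (-154691 + 18*I*√269) - (-102)*(-107) = (-154691 + 18*I*√269) - 1*10914 = (-154691 + 18*I*√269) - 10914 = -165605 + 18*I*√269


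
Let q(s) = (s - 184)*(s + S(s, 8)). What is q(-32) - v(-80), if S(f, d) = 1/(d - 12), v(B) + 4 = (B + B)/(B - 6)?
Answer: 299630/43 ≈ 6968.1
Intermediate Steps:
v(B) = -4 + 2*B/(-6 + B) (v(B) = -4 + (B + B)/(B - 6) = -4 + (2*B)/(-6 + B) = -4 + 2*B/(-6 + B))
S(f, d) = 1/(-12 + d)
q(s) = (-184 + s)*(-¼ + s) (q(s) = (s - 184)*(s + 1/(-12 + 8)) = (-184 + s)*(s + 1/(-4)) = (-184 + s)*(s - ¼) = (-184 + s)*(-¼ + s))
q(-32) - v(-80) = (46 + (-32)² - 737/4*(-32)) - 2*(12 - 1*(-80))/(-6 - 80) = (46 + 1024 + 5896) - 2*(12 + 80)/(-86) = 6966 - 2*(-1)*92/86 = 6966 - 1*(-92/43) = 6966 + 92/43 = 299630/43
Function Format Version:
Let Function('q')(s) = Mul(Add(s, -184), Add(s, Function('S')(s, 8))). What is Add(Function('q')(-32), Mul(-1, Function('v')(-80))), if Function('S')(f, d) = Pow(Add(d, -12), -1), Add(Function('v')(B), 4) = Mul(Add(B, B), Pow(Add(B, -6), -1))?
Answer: Rational(299630, 43) ≈ 6968.1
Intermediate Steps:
Function('v')(B) = Add(-4, Mul(2, B, Pow(Add(-6, B), -1))) (Function('v')(B) = Add(-4, Mul(Add(B, B), Pow(Add(B, -6), -1))) = Add(-4, Mul(Mul(2, B), Pow(Add(-6, B), -1))) = Add(-4, Mul(2, B, Pow(Add(-6, B), -1))))
Function('S')(f, d) = Pow(Add(-12, d), -1)
Function('q')(s) = Mul(Add(-184, s), Add(Rational(-1, 4), s)) (Function('q')(s) = Mul(Add(s, -184), Add(s, Pow(Add(-12, 8), -1))) = Mul(Add(-184, s), Add(s, Pow(-4, -1))) = Mul(Add(-184, s), Add(s, Rational(-1, 4))) = Mul(Add(-184, s), Add(Rational(-1, 4), s)))
Add(Function('q')(-32), Mul(-1, Function('v')(-80))) = Add(Add(46, Pow(-32, 2), Mul(Rational(-737, 4), -32)), Mul(-1, Mul(2, Pow(Add(-6, -80), -1), Add(12, Mul(-1, -80))))) = Add(Add(46, 1024, 5896), Mul(-1, Mul(2, Pow(-86, -1), Add(12, 80)))) = Add(6966, Mul(-1, Mul(2, Rational(-1, 86), 92))) = Add(6966, Mul(-1, Rational(-92, 43))) = Add(6966, Rational(92, 43)) = Rational(299630, 43)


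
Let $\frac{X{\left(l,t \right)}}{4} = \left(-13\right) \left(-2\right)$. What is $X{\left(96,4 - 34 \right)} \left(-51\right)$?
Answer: $-5304$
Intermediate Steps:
$X{\left(l,t \right)} = 104$ ($X{\left(l,t \right)} = 4 \left(\left(-13\right) \left(-2\right)\right) = 4 \cdot 26 = 104$)
$X{\left(96,4 - 34 \right)} \left(-51\right) = 104 \left(-51\right) = -5304$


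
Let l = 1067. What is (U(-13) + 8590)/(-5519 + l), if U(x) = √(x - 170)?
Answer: -4295/2226 - I*√183/4452 ≈ -1.9295 - 0.0030386*I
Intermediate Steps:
U(x) = √(-170 + x)
(U(-13) + 8590)/(-5519 + l) = (√(-170 - 13) + 8590)/(-5519 + 1067) = (√(-183) + 8590)/(-4452) = (I*√183 + 8590)*(-1/4452) = (8590 + I*√183)*(-1/4452) = -4295/2226 - I*√183/4452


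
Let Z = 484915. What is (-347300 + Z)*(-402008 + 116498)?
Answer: -39290458650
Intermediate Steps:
(-347300 + Z)*(-402008 + 116498) = (-347300 + 484915)*(-402008 + 116498) = 137615*(-285510) = -39290458650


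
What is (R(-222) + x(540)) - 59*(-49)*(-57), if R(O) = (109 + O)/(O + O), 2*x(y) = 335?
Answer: -73090945/444 ≈ -1.6462e+5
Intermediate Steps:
x(y) = 335/2 (x(y) = (½)*335 = 335/2)
R(O) = (109 + O)/(2*O) (R(O) = (109 + O)/((2*O)) = (109 + O)*(1/(2*O)) = (109 + O)/(2*O))
(R(-222) + x(540)) - 59*(-49)*(-57) = ((½)*(109 - 222)/(-222) + 335/2) - 59*(-49)*(-57) = ((½)*(-1/222)*(-113) + 335/2) + 2891*(-57) = (113/444 + 335/2) - 164787 = 74483/444 - 164787 = -73090945/444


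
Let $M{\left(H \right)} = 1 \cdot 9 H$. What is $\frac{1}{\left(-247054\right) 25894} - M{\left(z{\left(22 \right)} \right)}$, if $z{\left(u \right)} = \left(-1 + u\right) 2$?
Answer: $- \frac{2418147752329}{6397216276} \approx -378.0$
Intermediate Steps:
$z{\left(u \right)} = -2 + 2 u$
$M{\left(H \right)} = 9 H$
$\frac{1}{\left(-247054\right) 25894} - M{\left(z{\left(22 \right)} \right)} = \frac{1}{\left(-247054\right) 25894} - 9 \left(-2 + 2 \cdot 22\right) = \left(- \frac{1}{247054}\right) \frac{1}{25894} - 9 \left(-2 + 44\right) = - \frac{1}{6397216276} - 9 \cdot 42 = - \frac{1}{6397216276} - 378 = - \frac{2418147752329}{6397216276}$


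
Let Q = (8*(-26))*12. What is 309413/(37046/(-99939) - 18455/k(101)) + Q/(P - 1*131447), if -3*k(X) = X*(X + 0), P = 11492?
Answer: 12612859320443540743/206131331312665 ≈ 61188.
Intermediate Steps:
k(X) = -X²/3 (k(X) = -X*(X + 0)/3 = -X*X/3 = -X²/3)
Q = -2496 (Q = -208*12 = -2496)
309413/(37046/(-99939) - 18455/k(101)) + Q/(P - 1*131447) = 309413/(37046/(-99939) - 18455/((-⅓*101²))) - 2496/(11492 - 1*131447) = 309413/(37046*(-1/99939) - 18455/((-⅓*10201))) - 2496/(11492 - 131447) = 309413/(-37046/99939 - 18455/(-10201/3)) - 2496/(-119955) = 309413/(-37046/99939 - 18455*(-3/10201)) - 2496*(-1/119955) = 309413/(-37046/99939 + 55365/10201) + 832/39985 = 309413/(5155216489/1019477739) + 832/39985 = 309413*(1019477739/5155216489) + 832/39985 = 315439665657207/5155216489 + 832/39985 = 12612859320443540743/206131331312665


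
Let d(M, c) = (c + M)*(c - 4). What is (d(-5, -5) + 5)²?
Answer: 9025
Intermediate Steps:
d(M, c) = (-4 + c)*(M + c) (d(M, c) = (M + c)*(-4 + c) = (-4 + c)*(M + c))
(d(-5, -5) + 5)² = (((-5)² - 4*(-5) - 4*(-5) - 5*(-5)) + 5)² = ((25 + 20 + 20 + 25) + 5)² = (90 + 5)² = 95² = 9025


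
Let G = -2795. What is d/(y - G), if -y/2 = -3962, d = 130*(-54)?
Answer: -260/397 ≈ -0.65491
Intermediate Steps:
d = -7020
y = 7924 (y = -2*(-3962) = 7924)
d/(y - G) = -7020/(7924 - 1*(-2795)) = -7020/(7924 + 2795) = -7020/10719 = -7020*1/10719 = -260/397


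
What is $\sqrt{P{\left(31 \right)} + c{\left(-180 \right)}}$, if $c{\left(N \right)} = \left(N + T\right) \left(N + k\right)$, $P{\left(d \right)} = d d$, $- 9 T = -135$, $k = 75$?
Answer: $\sqrt{18286} \approx 135.23$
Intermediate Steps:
$T = 15$ ($T = \left(- \frac{1}{9}\right) \left(-135\right) = 15$)
$P{\left(d \right)} = d^{2}$
$c{\left(N \right)} = \left(15 + N\right) \left(75 + N\right)$ ($c{\left(N \right)} = \left(N + 15\right) \left(N + 75\right) = \left(15 + N\right) \left(75 + N\right)$)
$\sqrt{P{\left(31 \right)} + c{\left(-180 \right)}} = \sqrt{31^{2} + \left(1125 + \left(-180\right)^{2} + 90 \left(-180\right)\right)} = \sqrt{961 + \left(1125 + 32400 - 16200\right)} = \sqrt{961 + 17325} = \sqrt{18286}$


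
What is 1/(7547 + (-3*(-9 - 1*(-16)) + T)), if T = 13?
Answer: 1/7539 ≈ 0.00013264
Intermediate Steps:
1/(7547 + (-3*(-9 - 1*(-16)) + T)) = 1/(7547 + (-3*(-9 - 1*(-16)) + 13)) = 1/(7547 + (-3*(-9 + 16) + 13)) = 1/(7547 + (-3*7 + 13)) = 1/(7547 + (-21 + 13)) = 1/(7547 - 8) = 1/7539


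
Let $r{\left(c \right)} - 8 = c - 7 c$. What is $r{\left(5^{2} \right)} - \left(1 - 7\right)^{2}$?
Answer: $-178$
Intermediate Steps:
$r{\left(c \right)} = 8 - 6 c$ ($r{\left(c \right)} = 8 + \left(c - 7 c\right) = 8 - 6 c$)
$r{\left(5^{2} \right)} - \left(1 - 7\right)^{2} = \left(8 - 6 \cdot 5^{2}\right) - \left(1 - 7\right)^{2} = \left(8 - 150\right) - \left(-6\right)^{2} = \left(8 - 150\right) - 36 = -142 - 36 = -178$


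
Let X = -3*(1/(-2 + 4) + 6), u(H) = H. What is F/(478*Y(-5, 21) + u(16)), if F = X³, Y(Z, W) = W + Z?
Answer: -59319/61312 ≈ -0.96749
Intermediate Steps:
X = -39/2 (X = -3*(1/2 + 6) = -3*(½ + 6) = -3*13/2 = -39/2 ≈ -19.500)
F = -59319/8 (F = (-39/2)³ = -59319/8 ≈ -7414.9)
F/(478*Y(-5, 21) + u(16)) = -59319/(8*(478*(21 - 5) + 16)) = -59319/(8*(478*16 + 16)) = -59319/(8*(7648 + 16)) = -59319/8/7664 = -59319/8*1/7664 = -59319/61312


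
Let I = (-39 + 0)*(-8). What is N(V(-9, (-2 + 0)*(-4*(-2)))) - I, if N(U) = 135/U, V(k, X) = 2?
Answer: -489/2 ≈ -244.50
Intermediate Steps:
I = 312 (I = -39*(-8) = 312)
N(V(-9, (-2 + 0)*(-4*(-2)))) - I = 135/2 - 1*312 = 135*(½) - 312 = 135/2 - 312 = -489/2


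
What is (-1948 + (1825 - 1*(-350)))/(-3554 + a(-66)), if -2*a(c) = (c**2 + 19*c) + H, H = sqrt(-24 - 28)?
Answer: -1158835/26061038 + 227*I*sqrt(13)/26061038 ≈ -0.044466 + 3.1406e-5*I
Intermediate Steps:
H = 2*I*sqrt(13) (H = sqrt(-52) = 2*I*sqrt(13) ≈ 7.2111*I)
a(c) = -19*c/2 - c**2/2 - I*sqrt(13) (a(c) = -((c**2 + 19*c) + 2*I*sqrt(13))/2 = -(c**2 + 19*c + 2*I*sqrt(13))/2 = -19*c/2 - c**2/2 - I*sqrt(13))
(-1948 + (1825 - 1*(-350)))/(-3554 + a(-66)) = (-1948 + (1825 - 1*(-350)))/(-3554 + (-19/2*(-66) - 1/2*(-66)**2 - I*sqrt(13))) = (-1948 + (1825 + 350))/(-3554 + (627 - 1/2*4356 - I*sqrt(13))) = (-1948 + 2175)/(-3554 + (627 - 2178 - I*sqrt(13))) = 227/(-3554 + (-1551 - I*sqrt(13))) = 227/(-5105 - I*sqrt(13))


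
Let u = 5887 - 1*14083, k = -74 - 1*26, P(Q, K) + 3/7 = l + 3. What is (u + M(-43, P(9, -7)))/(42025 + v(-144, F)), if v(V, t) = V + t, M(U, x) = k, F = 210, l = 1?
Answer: -8296/42091 ≈ -0.19710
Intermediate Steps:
P(Q, K) = 25/7 (P(Q, K) = -3/7 + (1 + 3) = -3/7 + 4 = 25/7)
k = -100 (k = -74 - 26 = -100)
M(U, x) = -100
u = -8196 (u = 5887 - 14083 = -8196)
(u + M(-43, P(9, -7)))/(42025 + v(-144, F)) = (-8196 - 100)/(42025 + (-144 + 210)) = -8296/(42025 + 66) = -8296/42091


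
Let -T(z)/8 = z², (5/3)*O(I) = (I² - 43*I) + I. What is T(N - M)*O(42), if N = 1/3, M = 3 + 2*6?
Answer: 0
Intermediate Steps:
O(I) = -126*I/5 + 3*I²/5 (O(I) = 3*((I² - 43*I) + I)/5 = 3*(I² - 42*I)/5 = -126*I/5 + 3*I²/5)
M = 15 (M = 3 + 12 = 15)
N = ⅓ (N = 1*(⅓) = ⅓ ≈ 0.33333)
T(z) = -8*z²
T(N - M)*O(42) = (-8*(⅓ - 1*15)²)*((⅗)*42*(-42 + 42)) = (-8*(⅓ - 15)²)*((⅗)*42*0) = -8*(-44/3)²*0 = -8*1936/9*0 = -15488/9*0 = 0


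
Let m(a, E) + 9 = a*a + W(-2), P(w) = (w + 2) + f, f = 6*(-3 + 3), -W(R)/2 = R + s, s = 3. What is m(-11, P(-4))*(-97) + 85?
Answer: -10585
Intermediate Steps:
W(R) = -6 - 2*R (W(R) = -2*(R + 3) = -2*(3 + R) = -6 - 2*R)
f = 0 (f = 6*0 = 0)
P(w) = 2 + w (P(w) = (w + 2) + 0 = (2 + w) + 0 = 2 + w)
m(a, E) = -11 + a² (m(a, E) = -9 + (a*a + (-6 - 2*(-2))) = -9 + (a² + (-6 + 4)) = -9 + (a² - 2) = -9 + (-2 + a²) = -11 + a²)
m(-11, P(-4))*(-97) + 85 = (-11 + (-11)²)*(-97) + 85 = (-11 + 121)*(-97) + 85 = 110*(-97) + 85 = -10670 + 85 = -10585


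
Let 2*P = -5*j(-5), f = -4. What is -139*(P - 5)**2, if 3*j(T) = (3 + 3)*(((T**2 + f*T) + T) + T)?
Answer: -4503600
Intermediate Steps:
j(T) = -4*T + 2*T**2 (j(T) = ((3 + 3)*(((T**2 - 4*T) + T) + T))/3 = (6*((T**2 - 3*T) + T))/3 = (6*(T**2 - 2*T))/3 = (-12*T + 6*T**2)/3 = -4*T + 2*T**2)
P = -175 (P = (-10*(-5)*(-2 - 5))/2 = (-10*(-5)*(-7))/2 = (-5*70)/2 = (1/2)*(-350) = -175)
-139*(P - 5)**2 = -139*(-175 - 5)**2 = -139*(-180)**2 = -139*32400 = -4503600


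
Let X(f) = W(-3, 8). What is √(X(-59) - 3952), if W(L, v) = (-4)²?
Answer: 4*I*√246 ≈ 62.738*I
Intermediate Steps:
W(L, v) = 16
X(f) = 16
√(X(-59) - 3952) = √(16 - 3952) = √(-3936) = 4*I*√246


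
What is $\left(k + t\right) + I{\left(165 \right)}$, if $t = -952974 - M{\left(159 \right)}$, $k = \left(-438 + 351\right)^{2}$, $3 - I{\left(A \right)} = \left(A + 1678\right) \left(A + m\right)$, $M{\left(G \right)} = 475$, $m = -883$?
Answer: $377397$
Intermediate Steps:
$I{\left(A \right)} = 3 - \left(-883 + A\right) \left(1678 + A\right)$ ($I{\left(A \right)} = 3 - \left(A + 1678\right) \left(A - 883\right) = 3 - \left(1678 + A\right) \left(-883 + A\right) = 3 - \left(-883 + A\right) \left(1678 + A\right)$)
$k = 7569$ ($k = \left(-87\right)^{2} = 7569$)
$t = -953449$ ($t = -952974 - 475 = -953449$)
$\left(k + t\right) + I{\left(165 \right)} = \left(7569 - 953449\right) - -1323277 = -945880 - -1323277 = -945880 + 1323277 = 377397$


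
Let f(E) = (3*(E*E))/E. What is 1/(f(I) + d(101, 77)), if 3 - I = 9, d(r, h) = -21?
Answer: -1/39 ≈ -0.025641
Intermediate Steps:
I = -6 (I = 3 - 1*9 = 3 - 9 = -6)
f(E) = 3*E (f(E) = (3*E²)/E = 3*E)
1/(f(I) + d(101, 77)) = 1/(3*(-6) - 21) = 1/(-18 - 21) = 1/(-39) = -1/39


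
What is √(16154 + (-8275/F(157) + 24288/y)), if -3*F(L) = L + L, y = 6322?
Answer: √15996002603449778/992554 ≈ 127.42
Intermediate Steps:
F(L) = -2*L/3 (F(L) = -(L + L)/3 = -2*L/3)
√(16154 + (-8275/F(157) + 24288/y)) = √(16154 + (-8275/((-⅔*157)) + 24288/6322)) = √(16154 + (-8275/(-314/3) + 24288*(1/6322))) = √(16154 + (-8275*(-3/314) + 12144/3161)) = √(16154 + (24825/314 + 12144/3161)) = √(16154 + 82285041/992554) = √(16116002357/992554) = √15996002603449778/992554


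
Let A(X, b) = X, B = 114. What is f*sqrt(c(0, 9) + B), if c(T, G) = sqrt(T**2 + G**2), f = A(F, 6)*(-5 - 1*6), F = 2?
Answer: -22*sqrt(123) ≈ -243.99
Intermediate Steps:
f = -22 (f = 2*(-5 - 1*6) = 2*(-5 - 6) = 2*(-11) = -22)
c(T, G) = sqrt(G**2 + T**2)
f*sqrt(c(0, 9) + B) = -22*sqrt(sqrt(9**2 + 0**2) + 114) = -22*sqrt(sqrt(81 + 0) + 114) = -22*sqrt(sqrt(81) + 114) = -22*sqrt(9 + 114) = -22*sqrt(123)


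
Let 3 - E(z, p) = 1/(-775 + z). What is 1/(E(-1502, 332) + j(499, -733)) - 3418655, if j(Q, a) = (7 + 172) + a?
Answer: -4289133450307/1254626 ≈ -3.4187e+6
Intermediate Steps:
E(z, p) = 3 - 1/(-775 + z)
j(Q, a) = 179 + a
1/(E(-1502, 332) + j(499, -733)) - 3418655 = 1/((-2326 + 3*(-1502))/(-775 - 1502) + (179 - 733)) - 3418655 = 1/((-2326 - 4506)/(-2277) - 554) - 3418655 = 1/(-1/2277*(-6832) - 554) - 3418655 = 1/(6832/2277 - 554) - 3418655 = 1/(-1254626/2277) - 3418655 = -2277/1254626 - 3418655 = -4289133450307/1254626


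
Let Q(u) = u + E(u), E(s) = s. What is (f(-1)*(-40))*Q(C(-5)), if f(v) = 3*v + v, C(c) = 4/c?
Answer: -256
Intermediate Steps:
f(v) = 4*v
Q(u) = 2*u (Q(u) = u + u = 2*u)
(f(-1)*(-40))*Q(C(-5)) = ((4*(-1))*(-40))*(2*(4/(-5))) = (-4*(-40))*(2*(4*(-1/5))) = 160*(2*(-4/5)) = 160*(-8/5) = -256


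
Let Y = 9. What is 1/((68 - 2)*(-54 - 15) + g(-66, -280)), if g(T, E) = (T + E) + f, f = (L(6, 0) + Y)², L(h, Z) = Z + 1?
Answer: -1/4800 ≈ -0.00020833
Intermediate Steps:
L(h, Z) = 1 + Z
f = 100 (f = ((1 + 0) + 9)² = (1 + 9)² = 10² = 100)
g(T, E) = 100 + E + T (g(T, E) = (T + E) + 100 = (E + T) + 100 = 100 + E + T)
1/((68 - 2)*(-54 - 15) + g(-66, -280)) = 1/((68 - 2)*(-54 - 15) + (100 - 280 - 66)) = 1/(66*(-69) - 246) = 1/(-4554 - 246) = 1/(-4800) = -1/4800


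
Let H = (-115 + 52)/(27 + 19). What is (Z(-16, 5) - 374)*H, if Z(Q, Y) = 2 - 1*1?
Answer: 23499/46 ≈ 510.85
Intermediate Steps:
Z(Q, Y) = 1 (Z(Q, Y) = 2 - 1 = 1)
H = -63/46 ≈ -1.3696
(Z(-16, 5) - 374)*H = (1 - 374)*(-63/46) = -373*(-63/46) = 23499/46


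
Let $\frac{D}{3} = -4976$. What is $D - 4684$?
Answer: $-19612$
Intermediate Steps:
$D = -14928$ ($D = 3 \left(-4976\right) = -14928$)
$D - 4684 = -14928 - 4684 = -19612$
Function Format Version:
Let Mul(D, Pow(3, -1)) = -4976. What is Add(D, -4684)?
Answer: -19612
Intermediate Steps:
D = -14928 (D = Mul(3, -4976) = -14928)
Add(D, -4684) = Add(-14928, -4684) = -19612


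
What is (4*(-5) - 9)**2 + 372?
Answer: 1213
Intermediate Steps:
(4*(-5) - 9)**2 + 372 = (-20 - 9)**2 + 372 = (-29)**2 + 372 = 841 + 372 = 1213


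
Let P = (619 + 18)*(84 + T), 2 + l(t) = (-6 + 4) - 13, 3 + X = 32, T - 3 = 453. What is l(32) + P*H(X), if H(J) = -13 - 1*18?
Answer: -10663397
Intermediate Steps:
T = 456 (T = 3 + 453 = 456)
X = 29 (X = -3 + 32 = 29)
l(t) = -17 (l(t) = -2 + ((-6 + 4) - 13) = -2 + (-2 - 13) = -2 - 15 = -17)
H(J) = -31 (H(J) = -13 - 18 = -31)
P = 343980 (P = (619 + 18)*(84 + 456) = 637*540 = 343980)
l(32) + P*H(X) = -17 + 343980*(-31) = -17 - 10663380 = -10663397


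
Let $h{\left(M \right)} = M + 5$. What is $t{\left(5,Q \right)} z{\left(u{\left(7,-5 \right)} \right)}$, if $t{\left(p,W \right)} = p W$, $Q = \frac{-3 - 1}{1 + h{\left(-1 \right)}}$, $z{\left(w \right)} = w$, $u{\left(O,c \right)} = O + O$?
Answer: $-56$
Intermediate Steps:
$h{\left(M \right)} = 5 + M$
$u{\left(O,c \right)} = 2 O$
$Q = - \frac{4}{5}$ ($Q = \frac{-3 - 1}{1 + \left(5 - 1\right)} = - \frac{4}{1 + 4} = - \frac{4}{5} \approx -0.8$)
$t{\left(p,W \right)} = W p$
$t{\left(5,Q \right)} z{\left(u{\left(7,-5 \right)} \right)} = \left(- \frac{4}{5}\right) 5 \cdot 2 \cdot 7 = \left(-4\right) 14 = -56$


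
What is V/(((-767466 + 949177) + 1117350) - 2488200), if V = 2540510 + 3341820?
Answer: -5882330/1189139 ≈ -4.9467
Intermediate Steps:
V = 5882330
V/(((-767466 + 949177) + 1117350) - 2488200) = 5882330/(((-767466 + 949177) + 1117350) - 2488200) = 5882330/((181711 + 1117350) - 2488200) = 5882330/(1299061 - 2488200) = 5882330/(-1189139) = 5882330*(-1/1189139) = -5882330/1189139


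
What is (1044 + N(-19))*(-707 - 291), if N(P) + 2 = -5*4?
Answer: -1019956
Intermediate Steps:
N(P) = -22 (N(P) = -2 - 5*4 = -2 - 20 = -22)
(1044 + N(-19))*(-707 - 291) = (1044 - 22)*(-707 - 291) = 1022*(-998) = -1019956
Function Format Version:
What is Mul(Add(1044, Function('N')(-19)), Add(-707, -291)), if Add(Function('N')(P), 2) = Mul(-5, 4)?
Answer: -1019956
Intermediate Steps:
Function('N')(P) = -22 (Function('N')(P) = Add(-2, Mul(-5, 4)) = Add(-2, -20) = -22)
Mul(Add(1044, Function('N')(-19)), Add(-707, -291)) = Mul(Add(1044, -22), Add(-707, -291)) = Mul(1022, -998) = -1019956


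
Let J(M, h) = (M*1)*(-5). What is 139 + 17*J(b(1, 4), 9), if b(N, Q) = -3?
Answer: 394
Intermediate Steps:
J(M, h) = -5*M (J(M, h) = M*(-5) = -5*M)
139 + 17*J(b(1, 4), 9) = 139 + 17*(-5*(-3)) = 139 + 17*15 = 139 + 255 = 394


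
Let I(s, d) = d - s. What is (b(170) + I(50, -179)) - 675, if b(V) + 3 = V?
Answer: -737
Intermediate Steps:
b(V) = -3 + V
(b(170) + I(50, -179)) - 675 = ((-3 + 170) + (-179 - 1*50)) - 675 = (167 + (-179 - 50)) - 675 = (167 - 229) - 675 = -62 - 675 = -737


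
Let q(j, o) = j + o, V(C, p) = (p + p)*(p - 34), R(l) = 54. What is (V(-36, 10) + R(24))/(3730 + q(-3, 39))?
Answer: -213/1883 ≈ -0.11312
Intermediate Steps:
V(C, p) = 2*p*(-34 + p) (V(C, p) = (2*p)*(-34 + p) = 2*p*(-34 + p))
(V(-36, 10) + R(24))/(3730 + q(-3, 39)) = (2*10*(-34 + 10) + 54)/(3730 + (-3 + 39)) = (2*10*(-24) + 54)/(3730 + 36) = (-480 + 54)/3766 = -426*1/3766 = -213/1883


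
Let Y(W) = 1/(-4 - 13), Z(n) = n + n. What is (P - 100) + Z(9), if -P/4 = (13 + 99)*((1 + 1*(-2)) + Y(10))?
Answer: 6670/17 ≈ 392.35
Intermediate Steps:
Z(n) = 2*n
Y(W) = -1/17 (Y(W) = 1/(-17) = -1/17)
P = 8064/17 (P = -4*(13 + 99)*((1 + 1*(-2)) - 1/17) = -448*((1 - 2) - 1/17) = -448*(-1 - 1/17) = -448*(-18)/17 = -4*(-2016/17) = 8064/17 ≈ 474.35)
(P - 100) + Z(9) = (8064/17 - 100) + 2*9 = 6364/17 + 18 = 6670/17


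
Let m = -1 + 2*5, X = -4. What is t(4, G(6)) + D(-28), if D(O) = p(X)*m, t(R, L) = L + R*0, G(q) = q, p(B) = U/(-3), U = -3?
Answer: 15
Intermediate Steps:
p(B) = 1 (p(B) = -3/(-3) = -3*(-1/3) = 1)
m = 9 (m = -1 + 10 = 9)
t(R, L) = L (t(R, L) = L + 0 = L)
D(O) = 9 (D(O) = 1*9 = 9)
t(4, G(6)) + D(-28) = 6 + 9 = 15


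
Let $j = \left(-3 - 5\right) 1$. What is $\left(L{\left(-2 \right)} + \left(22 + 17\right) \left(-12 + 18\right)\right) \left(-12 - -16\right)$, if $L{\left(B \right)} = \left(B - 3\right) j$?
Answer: $1096$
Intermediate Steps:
$j = -8$ ($j = \left(-8\right) 1 = -8$)
$L{\left(B \right)} = 24 - 8 B$ ($L{\left(B \right)} = \left(B - 3\right) \left(-8\right) = \left(-3 + B\right) \left(-8\right) = 24 - 8 B$)
$\left(L{\left(-2 \right)} + \left(22 + 17\right) \left(-12 + 18\right)\right) \left(-12 - -16\right) = \left(\left(24 - -16\right) + \left(22 + 17\right) \left(-12 + 18\right)\right) \left(-12 - -16\right) = \left(\left(24 + 16\right) + 39 \cdot 6\right) \left(-12 + 16\right) = \left(40 + 234\right) 4 = 274 \cdot 4 = 1096$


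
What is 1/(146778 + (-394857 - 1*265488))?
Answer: -1/513567 ≈ -1.9472e-6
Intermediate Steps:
1/(146778 + (-394857 - 1*265488)) = 1/(146778 + (-394857 - 265488)) = 1/(146778 - 660345) = 1/(-513567) = -1/513567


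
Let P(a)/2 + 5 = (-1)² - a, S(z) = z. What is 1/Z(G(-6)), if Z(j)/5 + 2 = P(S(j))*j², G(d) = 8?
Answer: -1/7690 ≈ -0.00013004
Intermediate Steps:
P(a) = -8 - 2*a (P(a) = -10 + 2*((-1)² - a) = -10 + 2*(1 - a) = -10 + (2 - 2*a) = -8 - 2*a)
Z(j) = -10 + 5*j²*(-8 - 2*j) (Z(j) = -10 + 5*((-8 - 2*j)*j²) = -10 + 5*(j²*(-8 - 2*j)) = -10 + 5*j²*(-8 - 2*j))
1/Z(G(-6)) = 1/(-10 + 10*8²*(-4 - 1*8)) = 1/(-10 + 10*64*(-4 - 8)) = 1/(-10 + 10*64*(-12)) = 1/(-10 - 7680) = 1/(-7690) = -1/7690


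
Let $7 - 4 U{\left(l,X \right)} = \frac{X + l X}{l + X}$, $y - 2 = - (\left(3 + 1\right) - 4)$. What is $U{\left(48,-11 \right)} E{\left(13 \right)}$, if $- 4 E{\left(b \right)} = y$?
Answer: $- \frac{399}{148} \approx -2.6959$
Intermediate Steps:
$y = 2$ ($y = 2 - \left(\left(3 + 1\right) - 4\right) = 2 - \left(4 - 4\right) = 2 - 0 = 2 + 0 = 2$)
$E{\left(b \right)} = - \frac{1}{2}$ ($E{\left(b \right)} = \left(- \frac{1}{4}\right) 2 = - \frac{1}{2}$)
$U{\left(l,X \right)} = \frac{7}{4} - \frac{X + X l}{4 \left(X + l\right)}$ ($U{\left(l,X \right)} = \frac{7}{4} - \frac{\left(X + l X\right) \frac{1}{l + X}}{4} = \frac{7}{4} - \frac{\left(X + X l\right) \frac{1}{X + l}}{4} = \frac{7}{4} - \frac{\frac{1}{X + l} \left(X + X l\right)}{4} = \frac{7}{4} - \frac{X + X l}{4 \left(X + l\right)}$)
$U{\left(48,-11 \right)} E{\left(13 \right)} = \frac{6 \left(-11\right) + 7 \cdot 48 - \left(-11\right) 48}{4 \left(-11 + 48\right)} \left(- \frac{1}{2}\right) = \frac{-66 + 336 + 528}{4 \cdot 37} \left(- \frac{1}{2}\right) = \frac{1}{4} \cdot \frac{1}{37} \cdot 798 \left(- \frac{1}{2}\right) = \frac{399}{74} \left(- \frac{1}{2}\right) = - \frac{399}{148}$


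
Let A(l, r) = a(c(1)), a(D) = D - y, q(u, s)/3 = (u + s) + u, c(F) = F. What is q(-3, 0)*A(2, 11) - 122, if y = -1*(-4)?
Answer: -68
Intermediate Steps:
y = 4
q(u, s) = 3*s + 6*u (q(u, s) = 3*((u + s) + u) = 3*((s + u) + u) = 3*(s + 2*u) = 3*s + 6*u)
a(D) = -4 + D (a(D) = D - 1*4 = D - 4 = -4 + D)
A(l, r) = -3 (A(l, r) = -4 + 1 = -3)
q(-3, 0)*A(2, 11) - 122 = (3*0 + 6*(-3))*(-3) - 122 = (0 - 18)*(-3) - 122 = -18*(-3) - 122 = 54 - 122 = -68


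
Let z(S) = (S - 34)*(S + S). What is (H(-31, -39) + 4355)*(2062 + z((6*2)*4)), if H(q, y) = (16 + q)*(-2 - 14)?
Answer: 15650570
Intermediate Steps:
H(q, y) = -256 - 16*q (H(q, y) = (16 + q)*(-16) = -256 - 16*q)
z(S) = 2*S*(-34 + S) (z(S) = (-34 + S)*(2*S) = 2*S*(-34 + S))
(H(-31, -39) + 4355)*(2062 + z((6*2)*4)) = ((-256 - 16*(-31)) + 4355)*(2062 + 2*((6*2)*4)*(-34 + (6*2)*4)) = ((-256 + 496) + 4355)*(2062 + 2*(12*4)*(-34 + 12*4)) = (240 + 4355)*(2062 + 2*48*(-34 + 48)) = 4595*(2062 + 2*48*14) = 4595*(2062 + 1344) = 4595*3406 = 15650570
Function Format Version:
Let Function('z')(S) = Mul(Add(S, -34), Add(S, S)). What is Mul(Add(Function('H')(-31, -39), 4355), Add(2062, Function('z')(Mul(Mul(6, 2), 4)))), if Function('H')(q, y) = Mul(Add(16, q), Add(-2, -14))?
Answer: 15650570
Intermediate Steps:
Function('H')(q, y) = Add(-256, Mul(-16, q)) (Function('H')(q, y) = Mul(Add(16, q), -16) = Add(-256, Mul(-16, q)))
Function('z')(S) = Mul(2, S, Add(-34, S)) (Function('z')(S) = Mul(Add(-34, S), Mul(2, S)) = Mul(2, S, Add(-34, S)))
Mul(Add(Function('H')(-31, -39), 4355), Add(2062, Function('z')(Mul(Mul(6, 2), 4)))) = Mul(Add(Add(-256, Mul(-16, -31)), 4355), Add(2062, Mul(2, Mul(Mul(6, 2), 4), Add(-34, Mul(Mul(6, 2), 4))))) = Mul(Add(Add(-256, 496), 4355), Add(2062, Mul(2, Mul(12, 4), Add(-34, Mul(12, 4))))) = Mul(Add(240, 4355), Add(2062, Mul(2, 48, Add(-34, 48)))) = Mul(4595, Add(2062, Mul(2, 48, 14))) = Mul(4595, Add(2062, 1344)) = Mul(4595, 3406) = 15650570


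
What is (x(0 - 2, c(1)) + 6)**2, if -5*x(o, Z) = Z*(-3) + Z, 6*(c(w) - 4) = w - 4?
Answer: 1369/25 ≈ 54.760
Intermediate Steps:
c(w) = 10/3 + w/6 (c(w) = 4 + (w - 4)/6 = 4 + (-4 + w)/6 = 4 + (-2/3 + w/6) = 10/3 + w/6)
x(o, Z) = 2*Z/5 (x(o, Z) = -(Z*(-3) + Z)/5 = -(-3*Z + Z)/5 = -(-2)*Z/5 = 2*Z/5)
(x(0 - 2, c(1)) + 6)**2 = (2*(10/3 + (1/6)*1)/5 + 6)**2 = (2*(10/3 + 1/6)/5 + 6)**2 = ((2/5)*(7/2) + 6)**2 = (7/5 + 6)**2 = (37/5)**2 = 1369/25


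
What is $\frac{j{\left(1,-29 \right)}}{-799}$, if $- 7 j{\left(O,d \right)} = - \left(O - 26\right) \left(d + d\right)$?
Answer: $- \frac{1450}{5593} \approx -0.25925$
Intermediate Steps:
$j{\left(O,d \right)} = \frac{2 d \left(-26 + O\right)}{7}$ ($j{\left(O,d \right)} = - \frac{\left(-1\right) \left(O - 26\right) \left(d + d\right)}{7} = - \frac{\left(-1\right) \left(-26 + O\right) 2 d}{7} = - \frac{\left(-1\right) 2 d \left(-26 + O\right)}{7} = - \frac{\left(-2\right) d \left(-26 + O\right)}{7} = \frac{2 d \left(-26 + O\right)}{7}$)
$\frac{j{\left(1,-29 \right)}}{-799} = \frac{\frac{2}{7} \left(-29\right) \left(-26 + 1\right)}{-799} = \frac{2}{7} \left(-29\right) \left(-25\right) \left(- \frac{1}{799}\right) = \frac{1450}{7} \left(- \frac{1}{799}\right) = - \frac{1450}{5593}$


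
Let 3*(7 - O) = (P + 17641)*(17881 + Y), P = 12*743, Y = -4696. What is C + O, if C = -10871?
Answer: -116728879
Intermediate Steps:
P = 8916
O = -116718008 (O = 7 - (8916 + 17641)*(17881 - 4696)/3 = 7 - 26557*13185/3 = 7 - 1/3*350154045 = 7 - 116718015 = -116718008)
C + O = -10871 - 116718008 = -116728879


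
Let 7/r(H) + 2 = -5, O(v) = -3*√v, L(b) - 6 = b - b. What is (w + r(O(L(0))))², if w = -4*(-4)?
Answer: 225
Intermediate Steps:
L(b) = 6 (L(b) = 6 + (b - b) = 6 + 0 = 6)
r(H) = -1 (r(H) = 7/(-2 - 5) = 7/(-7) = 7*(-⅐) = -1)
w = 16
(w + r(O(L(0))))² = (16 - 1)² = 15² = 225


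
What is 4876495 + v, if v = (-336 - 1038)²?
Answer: 6764371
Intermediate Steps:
v = 1887876 (v = (-1374)² = 1887876)
4876495 + v = 4876495 + 1887876 = 6764371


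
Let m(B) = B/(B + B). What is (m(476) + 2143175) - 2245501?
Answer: -204651/2 ≈ -1.0233e+5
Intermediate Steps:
m(B) = ½ (m(B) = B/((2*B)) = B*(1/(2*B)) = ½)
(m(476) + 2143175) - 2245501 = (½ + 2143175) - 2245501 = 4286351/2 - 2245501 = -204651/2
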